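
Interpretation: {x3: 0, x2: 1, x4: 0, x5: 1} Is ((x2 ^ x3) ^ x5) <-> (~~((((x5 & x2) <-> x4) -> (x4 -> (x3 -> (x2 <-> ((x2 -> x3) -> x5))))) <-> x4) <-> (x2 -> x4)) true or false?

x2 ^ x3 = 1 ^ 0 = 1
(x2 ^ x3) ^ x5 = 1 ^ 1 = 0
x5 & x2 = 1 & 1 = 1
(x5 & x2) <-> x4 = 1 <-> 0 = 0
x2 -> x3 = 1 -> 0 = 0
(x2 -> x3) -> x5 = 0 -> 1 = 1
x2 <-> ((x2 -> x3) -> x5) = 1 <-> 1 = 1
x3 -> (x2 <-> ((x2 -> x3) -> x5)) = 0 -> 1 = 1
x4 -> (x3 -> (x2 <-> ((x2 -> x3) -> x5))) = 0 -> 1 = 1
((x5 & x2) <-> x4) -> (x4 -> (x3 -> (x2 <-> ((x2 -> x3) -> x5)))) = 0 -> 1 = 1
(((x5 & x2) <-> x4) -> (x4 -> (x3 -> (x2 <-> ((x2 -> x3) -> x5))))) <-> x4 = 1 <-> 0 = 0
~((((x5 & x2) <-> x4) -> (x4 -> (x3 -> (x2 <-> ((x2 -> x3) -> x5))))) <-> x4) = ~0 = 1
~~((((x5 & x2) <-> x4) -> (x4 -> (x3 -> (x2 <-> ((x2 -> x3) -> x5))))) <-> x4) = ~1 = 0
x2 -> x4 = 1 -> 0 = 0
~~((((x5 & x2) <-> x4) -> (x4 -> (x3 -> (x2 <-> ((x2 -> x3) -> x5))))) <-> x4) <-> (x2 -> x4) = 0 <-> 0 = 1
((x2 ^ x3) ^ x5) <-> (~~((((x5 & x2) <-> x4) -> (x4 -> (x3 -> (x2 <-> ((x2 -> x3) -> x5))))) <-> x4) <-> (x2 -> x4)) = 0 <-> 1 = 0

0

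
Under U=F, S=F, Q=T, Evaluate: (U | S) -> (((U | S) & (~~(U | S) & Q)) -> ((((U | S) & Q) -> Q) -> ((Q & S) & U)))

U | S = F | F = F
U | S = F | F = F
U | S = F | F = F
~(U | S) = ~F = T
~~(U | S) = ~T = F
~~(U | S) & Q = F & T = F
(U | S) & (~~(U | S) & Q) = F & F = F
U | S = F | F = F
(U | S) & Q = F & T = F
((U | S) & Q) -> Q = F -> T = T
Q & S = T & F = F
(Q & S) & U = F & F = F
(((U | S) & Q) -> Q) -> ((Q & S) & U) = T -> F = F
((U | S) & (~~(U | S) & Q)) -> ((((U | S) & Q) -> Q) -> ((Q & S) & U)) = F -> F = T
(U | S) -> (((U | S) & (~~(U | S) & Q)) -> ((((U | S) & Q) -> Q) -> ((Q & S) & U))) = F -> T = T

T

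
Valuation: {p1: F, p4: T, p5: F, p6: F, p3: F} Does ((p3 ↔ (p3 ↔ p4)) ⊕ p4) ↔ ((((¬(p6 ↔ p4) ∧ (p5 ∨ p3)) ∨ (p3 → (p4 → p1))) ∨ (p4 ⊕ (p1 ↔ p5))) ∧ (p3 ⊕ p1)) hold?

T

Substituting p1=F, p4=T, p5=F, p6=F, p3=F:
p3 ↔ p4 = F ↔ T = F
p3 ↔ (p3 ↔ p4) = F ↔ F = T
(p3 ↔ (p3 ↔ p4)) ⊕ p4 = T ⊕ T = F
p6 ↔ p4 = F ↔ T = F
¬(p6 ↔ p4) = ¬F = T
p5 ∨ p3 = F ∨ F = F
¬(p6 ↔ p4) ∧ (p5 ∨ p3) = T ∧ F = F
p4 → p1 = T → F = F
p3 → (p4 → p1) = F → F = T
(¬(p6 ↔ p4) ∧ (p5 ∨ p3)) ∨ (p3 → (p4 → p1)) = F ∨ T = T
p1 ↔ p5 = F ↔ F = T
p4 ⊕ (p1 ↔ p5) = T ⊕ T = F
((¬(p6 ↔ p4) ∧ (p5 ∨ p3)) ∨ (p3 → (p4 → p1))) ∨ (p4 ⊕ (p1 ↔ p5)) = T ∨ F = T
p3 ⊕ p1 = F ⊕ F = F
(((¬(p6 ↔ p4) ∧ (p5 ∨ p3)) ∨ (p3 → (p4 → p1))) ∨ (p4 ⊕ (p1 ↔ p5))) ∧ (p3 ⊕ p1) = T ∧ F = F
((p3 ↔ (p3 ↔ p4)) ⊕ p4) ↔ ((((¬(p6 ↔ p4) ∧ (p5 ∨ p3)) ∨ (p3 → (p4 → p1))) ∨ (p4 ⊕ (p1 ↔ p5))) ∧ (p3 ⊕ p1)) = F ↔ F = T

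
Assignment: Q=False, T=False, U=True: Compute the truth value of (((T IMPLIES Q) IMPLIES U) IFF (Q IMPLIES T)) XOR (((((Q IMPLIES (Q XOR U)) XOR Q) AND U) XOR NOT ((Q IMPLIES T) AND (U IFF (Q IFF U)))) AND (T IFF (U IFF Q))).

Substituting Q=False, T=False, U=True:
T IMPLIES Q = False IMPLIES False = True
(T IMPLIES Q) IMPLIES U = True IMPLIES True = True
Q IMPLIES T = False IMPLIES False = True
((T IMPLIES Q) IMPLIES U) IFF (Q IMPLIES T) = True IFF True = True
Q XOR U = False XOR True = True
Q IMPLIES (Q XOR U) = False IMPLIES True = True
(Q IMPLIES (Q XOR U)) XOR Q = True XOR False = True
((Q IMPLIES (Q XOR U)) XOR Q) AND U = True AND True = True
Q IMPLIES T = False IMPLIES False = True
Q IFF U = False IFF True = False
U IFF (Q IFF U) = True IFF False = False
(Q IMPLIES T) AND (U IFF (Q IFF U)) = True AND False = False
NOT ((Q IMPLIES T) AND (U IFF (Q IFF U))) = NOT False = True
(((Q IMPLIES (Q XOR U)) XOR Q) AND U) XOR NOT ((Q IMPLIES T) AND (U IFF (Q IFF U))) = True XOR True = False
U IFF Q = True IFF False = False
T IFF (U IFF Q) = False IFF False = True
((((Q IMPLIES (Q XOR U)) XOR Q) AND U) XOR NOT ((Q IMPLIES T) AND (U IFF (Q IFF U)))) AND (T IFF (U IFF Q)) = False AND True = False
(((T IMPLIES Q) IMPLIES U) IFF (Q IMPLIES T)) XOR (((((Q IMPLIES (Q XOR U)) XOR Q) AND U) XOR NOT ((Q IMPLIES T) AND (U IFF (Q IFF U)))) AND (T IFF (U IFF Q))) = True XOR False = True

True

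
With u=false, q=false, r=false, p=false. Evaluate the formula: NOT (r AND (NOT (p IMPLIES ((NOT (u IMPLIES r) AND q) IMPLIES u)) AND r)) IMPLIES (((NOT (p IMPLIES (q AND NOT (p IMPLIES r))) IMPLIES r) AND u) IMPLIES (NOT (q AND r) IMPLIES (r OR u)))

true

Substituting u=false, q=false, r=false, p=false:
u IMPLIES r = false IMPLIES false = true
NOT (u IMPLIES r) = NOT true = false
NOT (u IMPLIES r) AND q = false AND false = false
(NOT (u IMPLIES r) AND q) IMPLIES u = false IMPLIES false = true
p IMPLIES ((NOT (u IMPLIES r) AND q) IMPLIES u) = false IMPLIES true = true
NOT (p IMPLIES ((NOT (u IMPLIES r) AND q) IMPLIES u)) = NOT true = false
NOT (p IMPLIES ((NOT (u IMPLIES r) AND q) IMPLIES u)) AND r = false AND false = false
r AND (NOT (p IMPLIES ((NOT (u IMPLIES r) AND q) IMPLIES u)) AND r) = false AND false = false
NOT (r AND (NOT (p IMPLIES ((NOT (u IMPLIES r) AND q) IMPLIES u)) AND r)) = NOT false = true
p IMPLIES r = false IMPLIES false = true
NOT (p IMPLIES r) = NOT true = false
q AND NOT (p IMPLIES r) = false AND false = false
p IMPLIES (q AND NOT (p IMPLIES r)) = false IMPLIES false = true
NOT (p IMPLIES (q AND NOT (p IMPLIES r))) = NOT true = false
NOT (p IMPLIES (q AND NOT (p IMPLIES r))) IMPLIES r = false IMPLIES false = true
(NOT (p IMPLIES (q AND NOT (p IMPLIES r))) IMPLIES r) AND u = true AND false = false
q AND r = false AND false = false
NOT (q AND r) = NOT false = true
r OR u = false OR false = false
NOT (q AND r) IMPLIES (r OR u) = true IMPLIES false = false
((NOT (p IMPLIES (q AND NOT (p IMPLIES r))) IMPLIES r) AND u) IMPLIES (NOT (q AND r) IMPLIES (r OR u)) = false IMPLIES false = true
NOT (r AND (NOT (p IMPLIES ((NOT (u IMPLIES r) AND q) IMPLIES u)) AND r)) IMPLIES (((NOT (p IMPLIES (q AND NOT (p IMPLIES r))) IMPLIES r) AND u) IMPLIES (NOT (q AND r) IMPLIES (r OR u))) = true IMPLIES true = true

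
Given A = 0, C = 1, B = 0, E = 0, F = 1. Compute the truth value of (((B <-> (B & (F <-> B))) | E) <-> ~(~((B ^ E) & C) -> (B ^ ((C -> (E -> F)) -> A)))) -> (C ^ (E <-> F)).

F <-> B = 1 <-> 0 = 0
B & (F <-> B) = 0 & 0 = 0
B <-> (B & (F <-> B)) = 0 <-> 0 = 1
(B <-> (B & (F <-> B))) | E = 1 | 0 = 1
B ^ E = 0 ^ 0 = 0
(B ^ E) & C = 0 & 1 = 0
~((B ^ E) & C) = ~0 = 1
E -> F = 0 -> 1 = 1
C -> (E -> F) = 1 -> 1 = 1
(C -> (E -> F)) -> A = 1 -> 0 = 0
B ^ ((C -> (E -> F)) -> A) = 0 ^ 0 = 0
~((B ^ E) & C) -> (B ^ ((C -> (E -> F)) -> A)) = 1 -> 0 = 0
~(~((B ^ E) & C) -> (B ^ ((C -> (E -> F)) -> A))) = ~0 = 1
((B <-> (B & (F <-> B))) | E) <-> ~(~((B ^ E) & C) -> (B ^ ((C -> (E -> F)) -> A))) = 1 <-> 1 = 1
E <-> F = 0 <-> 1 = 0
C ^ (E <-> F) = 1 ^ 0 = 1
(((B <-> (B & (F <-> B))) | E) <-> ~(~((B ^ E) & C) -> (B ^ ((C -> (E -> F)) -> A)))) -> (C ^ (E <-> F)) = 1 -> 1 = 1

1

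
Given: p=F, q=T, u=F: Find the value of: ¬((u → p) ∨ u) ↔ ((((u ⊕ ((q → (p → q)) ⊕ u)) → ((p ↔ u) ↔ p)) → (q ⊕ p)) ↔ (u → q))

F

u → p = F → F = T
(u → p) ∨ u = T ∨ F = T
¬((u → p) ∨ u) = ¬T = F
p → q = F → T = T
q → (p → q) = T → T = T
(q → (p → q)) ⊕ u = T ⊕ F = T
u ⊕ ((q → (p → q)) ⊕ u) = F ⊕ T = T
p ↔ u = F ↔ F = T
(p ↔ u) ↔ p = T ↔ F = F
(u ⊕ ((q → (p → q)) ⊕ u)) → ((p ↔ u) ↔ p) = T → F = F
q ⊕ p = T ⊕ F = T
((u ⊕ ((q → (p → q)) ⊕ u)) → ((p ↔ u) ↔ p)) → (q ⊕ p) = F → T = T
u → q = F → T = T
(((u ⊕ ((q → (p → q)) ⊕ u)) → ((p ↔ u) ↔ p)) → (q ⊕ p)) ↔ (u → q) = T ↔ T = T
¬((u → p) ∨ u) ↔ ((((u ⊕ ((q → (p → q)) ⊕ u)) → ((p ↔ u) ↔ p)) → (q ⊕ p)) ↔ (u → q)) = F ↔ T = F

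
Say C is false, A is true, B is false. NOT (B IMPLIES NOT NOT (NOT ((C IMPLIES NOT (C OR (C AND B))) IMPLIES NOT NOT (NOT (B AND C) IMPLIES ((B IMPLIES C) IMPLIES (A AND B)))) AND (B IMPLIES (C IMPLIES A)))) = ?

F

C AND B = F AND F = F
C OR (C AND B) = F OR F = F
NOT (C OR (C AND B)) = NOT F = T
C IMPLIES NOT (C OR (C AND B)) = F IMPLIES T = T
B AND C = F AND F = F
NOT (B AND C) = NOT F = T
B IMPLIES C = F IMPLIES F = T
A AND B = T AND F = F
(B IMPLIES C) IMPLIES (A AND B) = T IMPLIES F = F
NOT (B AND C) IMPLIES ((B IMPLIES C) IMPLIES (A AND B)) = T IMPLIES F = F
NOT (NOT (B AND C) IMPLIES ((B IMPLIES C) IMPLIES (A AND B))) = NOT F = T
NOT NOT (NOT (B AND C) IMPLIES ((B IMPLIES C) IMPLIES (A AND B))) = NOT T = F
(C IMPLIES NOT (C OR (C AND B))) IMPLIES NOT NOT (NOT (B AND C) IMPLIES ((B IMPLIES C) IMPLIES (A AND B))) = T IMPLIES F = F
NOT ((C IMPLIES NOT (C OR (C AND B))) IMPLIES NOT NOT (NOT (B AND C) IMPLIES ((B IMPLIES C) IMPLIES (A AND B)))) = NOT F = T
C IMPLIES A = F IMPLIES T = T
B IMPLIES (C IMPLIES A) = F IMPLIES T = T
NOT ((C IMPLIES NOT (C OR (C AND B))) IMPLIES NOT NOT (NOT (B AND C) IMPLIES ((B IMPLIES C) IMPLIES (A AND B)))) AND (B IMPLIES (C IMPLIES A)) = T AND T = T
NOT (NOT ((C IMPLIES NOT (C OR (C AND B))) IMPLIES NOT NOT (NOT (B AND C) IMPLIES ((B IMPLIES C) IMPLIES (A AND B)))) AND (B IMPLIES (C IMPLIES A))) = NOT T = F
NOT NOT (NOT ((C IMPLIES NOT (C OR (C AND B))) IMPLIES NOT NOT (NOT (B AND C) IMPLIES ((B IMPLIES C) IMPLIES (A AND B)))) AND (B IMPLIES (C IMPLIES A))) = NOT F = T
B IMPLIES NOT NOT (NOT ((C IMPLIES NOT (C OR (C AND B))) IMPLIES NOT NOT (NOT (B AND C) IMPLIES ((B IMPLIES C) IMPLIES (A AND B)))) AND (B IMPLIES (C IMPLIES A))) = F IMPLIES T = T
NOT (B IMPLIES NOT NOT (NOT ((C IMPLIES NOT (C OR (C AND B))) IMPLIES NOT NOT (NOT (B AND C) IMPLIES ((B IMPLIES C) IMPLIES (A AND B)))) AND (B IMPLIES (C IMPLIES A)))) = NOT T = F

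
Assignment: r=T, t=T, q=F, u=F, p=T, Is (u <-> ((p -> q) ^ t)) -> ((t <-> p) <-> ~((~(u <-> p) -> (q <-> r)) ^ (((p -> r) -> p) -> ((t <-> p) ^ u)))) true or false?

T

p -> q = T -> F = F
(p -> q) ^ t = F ^ T = T
u <-> ((p -> q) ^ t) = F <-> T = F
t <-> p = T <-> T = T
u <-> p = F <-> T = F
~(u <-> p) = ~F = T
q <-> r = F <-> T = F
~(u <-> p) -> (q <-> r) = T -> F = F
p -> r = T -> T = T
(p -> r) -> p = T -> T = T
t <-> p = T <-> T = T
(t <-> p) ^ u = T ^ F = T
((p -> r) -> p) -> ((t <-> p) ^ u) = T -> T = T
(~(u <-> p) -> (q <-> r)) ^ (((p -> r) -> p) -> ((t <-> p) ^ u)) = F ^ T = T
~((~(u <-> p) -> (q <-> r)) ^ (((p -> r) -> p) -> ((t <-> p) ^ u))) = ~T = F
(t <-> p) <-> ~((~(u <-> p) -> (q <-> r)) ^ (((p -> r) -> p) -> ((t <-> p) ^ u))) = T <-> F = F
(u <-> ((p -> q) ^ t)) -> ((t <-> p) <-> ~((~(u <-> p) -> (q <-> r)) ^ (((p -> r) -> p) -> ((t <-> p) ^ u)))) = F -> F = T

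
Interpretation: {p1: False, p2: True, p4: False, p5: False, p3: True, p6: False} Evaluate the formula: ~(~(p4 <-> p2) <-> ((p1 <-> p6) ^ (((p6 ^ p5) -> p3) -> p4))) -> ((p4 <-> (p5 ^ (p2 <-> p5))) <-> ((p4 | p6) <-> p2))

True

Substituting p1=False, p2=True, p4=False, p5=False, p3=True, p6=False:
p4 <-> p2 = False <-> True = False
~(p4 <-> p2) = ~False = True
p1 <-> p6 = False <-> False = True
p6 ^ p5 = False ^ False = False
(p6 ^ p5) -> p3 = False -> True = True
((p6 ^ p5) -> p3) -> p4 = True -> False = False
(p1 <-> p6) ^ (((p6 ^ p5) -> p3) -> p4) = True ^ False = True
~(p4 <-> p2) <-> ((p1 <-> p6) ^ (((p6 ^ p5) -> p3) -> p4)) = True <-> True = True
~(~(p4 <-> p2) <-> ((p1 <-> p6) ^ (((p6 ^ p5) -> p3) -> p4))) = ~True = False
p2 <-> p5 = True <-> False = False
p5 ^ (p2 <-> p5) = False ^ False = False
p4 <-> (p5 ^ (p2 <-> p5)) = False <-> False = True
p4 | p6 = False | False = False
(p4 | p6) <-> p2 = False <-> True = False
(p4 <-> (p5 ^ (p2 <-> p5))) <-> ((p4 | p6) <-> p2) = True <-> False = False
~(~(p4 <-> p2) <-> ((p1 <-> p6) ^ (((p6 ^ p5) -> p3) -> p4))) -> ((p4 <-> (p5 ^ (p2 <-> p5))) <-> ((p4 | p6) <-> p2)) = False -> False = True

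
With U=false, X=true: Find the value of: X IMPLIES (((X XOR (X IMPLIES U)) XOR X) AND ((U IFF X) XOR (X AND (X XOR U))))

false

Substituting U=false, X=true:
X IMPLIES U = true IMPLIES false = false
X XOR (X IMPLIES U) = true XOR false = true
(X XOR (X IMPLIES U)) XOR X = true XOR true = false
U IFF X = false IFF true = false
X XOR U = true XOR false = true
X AND (X XOR U) = true AND true = true
(U IFF X) XOR (X AND (X XOR U)) = false XOR true = true
((X XOR (X IMPLIES U)) XOR X) AND ((U IFF X) XOR (X AND (X XOR U))) = false AND true = false
X IMPLIES (((X XOR (X IMPLIES U)) XOR X) AND ((U IFF X) XOR (X AND (X XOR U)))) = true IMPLIES false = false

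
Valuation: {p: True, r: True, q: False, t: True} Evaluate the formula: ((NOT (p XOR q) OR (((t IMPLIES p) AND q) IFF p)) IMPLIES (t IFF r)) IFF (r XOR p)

p XOR q = True XOR False = True
NOT (p XOR q) = NOT True = False
t IMPLIES p = True IMPLIES True = True
(t IMPLIES p) AND q = True AND False = False
((t IMPLIES p) AND q) IFF p = False IFF True = False
NOT (p XOR q) OR (((t IMPLIES p) AND q) IFF p) = False OR False = False
t IFF r = True IFF True = True
(NOT (p XOR q) OR (((t IMPLIES p) AND q) IFF p)) IMPLIES (t IFF r) = False IMPLIES True = True
r XOR p = True XOR True = False
((NOT (p XOR q) OR (((t IMPLIES p) AND q) IFF p)) IMPLIES (t IFF r)) IFF (r XOR p) = True IFF False = False

False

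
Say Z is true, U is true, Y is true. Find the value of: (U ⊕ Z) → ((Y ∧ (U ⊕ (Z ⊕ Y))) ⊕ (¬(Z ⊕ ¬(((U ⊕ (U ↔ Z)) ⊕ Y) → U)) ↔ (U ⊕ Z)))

True

Substituting Z=True, U=True, Y=True:
U ⊕ Z = True ⊕ True = False
Z ⊕ Y = True ⊕ True = False
U ⊕ (Z ⊕ Y) = True ⊕ False = True
Y ∧ (U ⊕ (Z ⊕ Y)) = True ∧ True = True
U ↔ Z = True ↔ True = True
U ⊕ (U ↔ Z) = True ⊕ True = False
(U ⊕ (U ↔ Z)) ⊕ Y = False ⊕ True = True
((U ⊕ (U ↔ Z)) ⊕ Y) → U = True → True = True
¬(((U ⊕ (U ↔ Z)) ⊕ Y) → U) = ¬True = False
Z ⊕ ¬(((U ⊕ (U ↔ Z)) ⊕ Y) → U) = True ⊕ False = True
¬(Z ⊕ ¬(((U ⊕ (U ↔ Z)) ⊕ Y) → U)) = ¬True = False
U ⊕ Z = True ⊕ True = False
¬(Z ⊕ ¬(((U ⊕ (U ↔ Z)) ⊕ Y) → U)) ↔ (U ⊕ Z) = False ↔ False = True
(Y ∧ (U ⊕ (Z ⊕ Y))) ⊕ (¬(Z ⊕ ¬(((U ⊕ (U ↔ Z)) ⊕ Y) → U)) ↔ (U ⊕ Z)) = True ⊕ True = False
(U ⊕ Z) → ((Y ∧ (U ⊕ (Z ⊕ Y))) ⊕ (¬(Z ⊕ ¬(((U ⊕ (U ↔ Z)) ⊕ Y) → U)) ↔ (U ⊕ Z))) = False → False = True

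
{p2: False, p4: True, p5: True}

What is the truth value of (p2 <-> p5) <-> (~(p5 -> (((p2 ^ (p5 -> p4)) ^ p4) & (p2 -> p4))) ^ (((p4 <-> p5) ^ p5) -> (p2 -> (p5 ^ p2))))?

p2 <-> p5 = False <-> True = False
p5 -> p4 = True -> True = True
p2 ^ (p5 -> p4) = False ^ True = True
(p2 ^ (p5 -> p4)) ^ p4 = True ^ True = False
p2 -> p4 = False -> True = True
((p2 ^ (p5 -> p4)) ^ p4) & (p2 -> p4) = False & True = False
p5 -> (((p2 ^ (p5 -> p4)) ^ p4) & (p2 -> p4)) = True -> False = False
~(p5 -> (((p2 ^ (p5 -> p4)) ^ p4) & (p2 -> p4))) = ~False = True
p4 <-> p5 = True <-> True = True
(p4 <-> p5) ^ p5 = True ^ True = False
p5 ^ p2 = True ^ False = True
p2 -> (p5 ^ p2) = False -> True = True
((p4 <-> p5) ^ p5) -> (p2 -> (p5 ^ p2)) = False -> True = True
~(p5 -> (((p2 ^ (p5 -> p4)) ^ p4) & (p2 -> p4))) ^ (((p4 <-> p5) ^ p5) -> (p2 -> (p5 ^ p2))) = True ^ True = False
(p2 <-> p5) <-> (~(p5 -> (((p2 ^ (p5 -> p4)) ^ p4) & (p2 -> p4))) ^ (((p4 <-> p5) ^ p5) -> (p2 -> (p5 ^ p2)))) = False <-> False = True

True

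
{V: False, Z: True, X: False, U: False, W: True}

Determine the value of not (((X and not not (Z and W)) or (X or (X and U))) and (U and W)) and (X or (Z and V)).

Z and W = True and True = True
not (Z and W) = not True = False
not not (Z and W) = not False = True
X and not not (Z and W) = False and True = False
X and U = False and False = False
X or (X and U) = False or False = False
(X and not not (Z and W)) or (X or (X and U)) = False or False = False
U and W = False and True = False
((X and not not (Z and W)) or (X or (X and U))) and (U and W) = False and False = False
not (((X and not not (Z and W)) or (X or (X and U))) and (U and W)) = not False = True
Z and V = True and False = False
X or (Z and V) = False or False = False
not (((X and not not (Z and W)) or (X or (X and U))) and (U and W)) and (X or (Z and V)) = True and False = False

False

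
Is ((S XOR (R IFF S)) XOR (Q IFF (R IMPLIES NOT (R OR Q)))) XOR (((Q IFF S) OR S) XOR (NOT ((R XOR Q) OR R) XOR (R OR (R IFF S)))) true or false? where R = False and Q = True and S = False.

True

Substituting R=False, Q=True, S=False:
R IFF S = False IFF False = True
S XOR (R IFF S) = False XOR True = True
R OR Q = False OR True = True
NOT (R OR Q) = NOT True = False
R IMPLIES NOT (R OR Q) = False IMPLIES False = True
Q IFF (R IMPLIES NOT (R OR Q)) = True IFF True = True
(S XOR (R IFF S)) XOR (Q IFF (R IMPLIES NOT (R OR Q))) = True XOR True = False
Q IFF S = True IFF False = False
(Q IFF S) OR S = False OR False = False
R XOR Q = False XOR True = True
(R XOR Q) OR R = True OR False = True
NOT ((R XOR Q) OR R) = NOT True = False
R IFF S = False IFF False = True
R OR (R IFF S) = False OR True = True
NOT ((R XOR Q) OR R) XOR (R OR (R IFF S)) = False XOR True = True
((Q IFF S) OR S) XOR (NOT ((R XOR Q) OR R) XOR (R OR (R IFF S))) = False XOR True = True
((S XOR (R IFF S)) XOR (Q IFF (R IMPLIES NOT (R OR Q)))) XOR (((Q IFF S) OR S) XOR (NOT ((R XOR Q) OR R) XOR (R OR (R IFF S)))) = False XOR True = True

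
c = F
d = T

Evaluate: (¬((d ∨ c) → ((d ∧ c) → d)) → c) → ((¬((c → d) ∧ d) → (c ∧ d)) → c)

F

Substituting c=F, d=T:
d ∨ c = T ∨ F = T
d ∧ c = T ∧ F = F
(d ∧ c) → d = F → T = T
(d ∨ c) → ((d ∧ c) → d) = T → T = T
¬((d ∨ c) → ((d ∧ c) → d)) = ¬T = F
¬((d ∨ c) → ((d ∧ c) → d)) → c = F → F = T
c → d = F → T = T
(c → d) ∧ d = T ∧ T = T
¬((c → d) ∧ d) = ¬T = F
c ∧ d = F ∧ T = F
¬((c → d) ∧ d) → (c ∧ d) = F → F = T
(¬((c → d) ∧ d) → (c ∧ d)) → c = T → F = F
(¬((d ∨ c) → ((d ∧ c) → d)) → c) → ((¬((c → d) ∧ d) → (c ∧ d)) → c) = T → F = F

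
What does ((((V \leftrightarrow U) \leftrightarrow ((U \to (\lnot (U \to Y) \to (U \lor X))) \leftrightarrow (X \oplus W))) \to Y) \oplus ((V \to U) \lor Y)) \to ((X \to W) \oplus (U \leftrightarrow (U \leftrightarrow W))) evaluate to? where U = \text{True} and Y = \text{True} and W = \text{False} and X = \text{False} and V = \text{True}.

Substituting U=\text{True}, Y=\text{True}, W=\text{False}, X=\text{False}, V=\text{True}:
V \leftrightarrow U = \text{True} \leftrightarrow \text{True} = \text{True}
U \to Y = \text{True} \to \text{True} = \text{True}
\lnot (U \to Y) = \lnot \text{True} = \text{False}
U \lor X = \text{True} \lor \text{False} = \text{True}
\lnot (U \to Y) \to (U \lor X) = \text{False} \to \text{True} = \text{True}
U \to (\lnot (U \to Y) \to (U \lor X)) = \text{True} \to \text{True} = \text{True}
X \oplus W = \text{False} \oplus \text{False} = \text{False}
(U \to (\lnot (U \to Y) \to (U \lor X))) \leftrightarrow (X \oplus W) = \text{True} \leftrightarrow \text{False} = \text{False}
(V \leftrightarrow U) \leftrightarrow ((U \to (\lnot (U \to Y) \to (U \lor X))) \leftrightarrow (X \oplus W)) = \text{True} \leftrightarrow \text{False} = \text{False}
((V \leftrightarrow U) \leftrightarrow ((U \to (\lnot (U \to Y) \to (U \lor X))) \leftrightarrow (X \oplus W))) \to Y = \text{False} \to \text{True} = \text{True}
V \to U = \text{True} \to \text{True} = \text{True}
(V \to U) \lor Y = \text{True} \lor \text{True} = \text{True}
(((V \leftrightarrow U) \leftrightarrow ((U \to (\lnot (U \to Y) \to (U \lor X))) \leftrightarrow (X \oplus W))) \to Y) \oplus ((V \to U) \lor Y) = \text{True} \oplus \text{True} = \text{False}
X \to W = \text{False} \to \text{False} = \text{True}
U \leftrightarrow W = \text{True} \leftrightarrow \text{False} = \text{False}
U \leftrightarrow (U \leftrightarrow W) = \text{True} \leftrightarrow \text{False} = \text{False}
(X \to W) \oplus (U \leftrightarrow (U \leftrightarrow W)) = \text{True} \oplus \text{False} = \text{True}
((((V \leftrightarrow U) \leftrightarrow ((U \to (\lnot (U \to Y) \to (U \lor X))) \leftrightarrow (X \oplus W))) \to Y) \oplus ((V \to U) \lor Y)) \to ((X \to W) \oplus (U \leftrightarrow (U \leftrightarrow W))) = \text{False} \to \text{True} = \text{True}

\text{True}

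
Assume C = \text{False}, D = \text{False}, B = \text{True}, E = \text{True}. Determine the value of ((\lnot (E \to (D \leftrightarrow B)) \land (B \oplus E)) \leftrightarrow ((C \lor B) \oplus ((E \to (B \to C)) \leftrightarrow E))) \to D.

\text{True}

D \leftrightarrow B = \text{False} \leftrightarrow \text{True} = \text{False}
E \to (D \leftrightarrow B) = \text{True} \to \text{False} = \text{False}
\lnot (E \to (D \leftrightarrow B)) = \lnot \text{False} = \text{True}
B \oplus E = \text{True} \oplus \text{True} = \text{False}
\lnot (E \to (D \leftrightarrow B)) \land (B \oplus E) = \text{True} \land \text{False} = \text{False}
C \lor B = \text{False} \lor \text{True} = \text{True}
B \to C = \text{True} \to \text{False} = \text{False}
E \to (B \to C) = \text{True} \to \text{False} = \text{False}
(E \to (B \to C)) \leftrightarrow E = \text{False} \leftrightarrow \text{True} = \text{False}
(C \lor B) \oplus ((E \to (B \to C)) \leftrightarrow E) = \text{True} \oplus \text{False} = \text{True}
(\lnot (E \to (D \leftrightarrow B)) \land (B \oplus E)) \leftrightarrow ((C \lor B) \oplus ((E \to (B \to C)) \leftrightarrow E)) = \text{False} \leftrightarrow \text{True} = \text{False}
((\lnot (E \to (D \leftrightarrow B)) \land (B \oplus E)) \leftrightarrow ((C \lor B) \oplus ((E \to (B \to C)) \leftrightarrow E))) \to D = \text{False} \to \text{False} = \text{True}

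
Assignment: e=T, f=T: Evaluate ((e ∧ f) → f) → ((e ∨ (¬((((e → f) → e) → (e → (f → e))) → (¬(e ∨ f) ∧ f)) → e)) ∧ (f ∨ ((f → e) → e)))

T

e ∧ f = T ∧ T = T
(e ∧ f) → f = T → T = T
e → f = T → T = T
(e → f) → e = T → T = T
f → e = T → T = T
e → (f → e) = T → T = T
((e → f) → e) → (e → (f → e)) = T → T = T
e ∨ f = T ∨ T = T
¬(e ∨ f) = ¬T = F
¬(e ∨ f) ∧ f = F ∧ T = F
(((e → f) → e) → (e → (f → e))) → (¬(e ∨ f) ∧ f) = T → F = F
¬((((e → f) → e) → (e → (f → e))) → (¬(e ∨ f) ∧ f)) = ¬F = T
¬((((e → f) → e) → (e → (f → e))) → (¬(e ∨ f) ∧ f)) → e = T → T = T
e ∨ (¬((((e → f) → e) → (e → (f → e))) → (¬(e ∨ f) ∧ f)) → e) = T ∨ T = T
f → e = T → T = T
(f → e) → e = T → T = T
f ∨ ((f → e) → e) = T ∨ T = T
(e ∨ (¬((((e → f) → e) → (e → (f → e))) → (¬(e ∨ f) ∧ f)) → e)) ∧ (f ∨ ((f → e) → e)) = T ∧ T = T
((e ∧ f) → f) → ((e ∨ (¬((((e → f) → e) → (e → (f → e))) → (¬(e ∨ f) ∧ f)) → e)) ∧ (f ∨ ((f → e) → e))) = T → T = T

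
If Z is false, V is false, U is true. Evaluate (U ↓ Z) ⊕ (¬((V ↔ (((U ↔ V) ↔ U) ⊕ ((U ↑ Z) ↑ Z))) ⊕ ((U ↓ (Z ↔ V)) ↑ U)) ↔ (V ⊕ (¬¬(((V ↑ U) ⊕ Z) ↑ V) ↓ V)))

U ↓ Z = T ↓ F = F
U ↔ V = T ↔ F = F
(U ↔ V) ↔ U = F ↔ T = F
U ↑ Z = T ↑ F = T
(U ↑ Z) ↑ Z = T ↑ F = T
((U ↔ V) ↔ U) ⊕ ((U ↑ Z) ↑ Z) = F ⊕ T = T
V ↔ (((U ↔ V) ↔ U) ⊕ ((U ↑ Z) ↑ Z)) = F ↔ T = F
Z ↔ V = F ↔ F = T
U ↓ (Z ↔ V) = T ↓ T = F
(U ↓ (Z ↔ V)) ↑ U = F ↑ T = T
(V ↔ (((U ↔ V) ↔ U) ⊕ ((U ↑ Z) ↑ Z))) ⊕ ((U ↓ (Z ↔ V)) ↑ U) = F ⊕ T = T
¬((V ↔ (((U ↔ V) ↔ U) ⊕ ((U ↑ Z) ↑ Z))) ⊕ ((U ↓ (Z ↔ V)) ↑ U)) = ¬T = F
V ↑ U = F ↑ T = T
(V ↑ U) ⊕ Z = T ⊕ F = T
((V ↑ U) ⊕ Z) ↑ V = T ↑ F = T
¬(((V ↑ U) ⊕ Z) ↑ V) = ¬T = F
¬¬(((V ↑ U) ⊕ Z) ↑ V) = ¬F = T
¬¬(((V ↑ U) ⊕ Z) ↑ V) ↓ V = T ↓ F = F
V ⊕ (¬¬(((V ↑ U) ⊕ Z) ↑ V) ↓ V) = F ⊕ F = F
¬((V ↔ (((U ↔ V) ↔ U) ⊕ ((U ↑ Z) ↑ Z))) ⊕ ((U ↓ (Z ↔ V)) ↑ U)) ↔ (V ⊕ (¬¬(((V ↑ U) ⊕ Z) ↑ V) ↓ V)) = F ↔ F = T
(U ↓ Z) ⊕ (¬((V ↔ (((U ↔ V) ↔ U) ⊕ ((U ↑ Z) ↑ Z))) ⊕ ((U ↓ (Z ↔ V)) ↑ U)) ↔ (V ⊕ (¬¬(((V ↑ U) ⊕ Z) ↑ V) ↓ V))) = F ⊕ T = T

T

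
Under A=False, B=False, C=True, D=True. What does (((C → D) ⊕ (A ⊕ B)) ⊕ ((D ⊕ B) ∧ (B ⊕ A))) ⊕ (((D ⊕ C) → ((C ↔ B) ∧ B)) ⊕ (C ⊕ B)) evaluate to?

True

C → D = True → True = True
A ⊕ B = False ⊕ False = False
(C → D) ⊕ (A ⊕ B) = True ⊕ False = True
D ⊕ B = True ⊕ False = True
B ⊕ A = False ⊕ False = False
(D ⊕ B) ∧ (B ⊕ A) = True ∧ False = False
((C → D) ⊕ (A ⊕ B)) ⊕ ((D ⊕ B) ∧ (B ⊕ A)) = True ⊕ False = True
D ⊕ C = True ⊕ True = False
C ↔ B = True ↔ False = False
(C ↔ B) ∧ B = False ∧ False = False
(D ⊕ C) → ((C ↔ B) ∧ B) = False → False = True
C ⊕ B = True ⊕ False = True
((D ⊕ C) → ((C ↔ B) ∧ B)) ⊕ (C ⊕ B) = True ⊕ True = False
(((C → D) ⊕ (A ⊕ B)) ⊕ ((D ⊕ B) ∧ (B ⊕ A))) ⊕ (((D ⊕ C) → ((C ↔ B) ∧ B)) ⊕ (C ⊕ B)) = True ⊕ False = True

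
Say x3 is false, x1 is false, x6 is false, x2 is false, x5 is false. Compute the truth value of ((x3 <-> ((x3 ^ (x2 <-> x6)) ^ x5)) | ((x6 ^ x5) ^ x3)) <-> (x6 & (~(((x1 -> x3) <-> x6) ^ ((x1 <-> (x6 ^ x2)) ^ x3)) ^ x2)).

x2 <-> x6 = False <-> False = True
x3 ^ (x2 <-> x6) = False ^ True = True
(x3 ^ (x2 <-> x6)) ^ x5 = True ^ False = True
x3 <-> ((x3 ^ (x2 <-> x6)) ^ x5) = False <-> True = False
x6 ^ x5 = False ^ False = False
(x6 ^ x5) ^ x3 = False ^ False = False
(x3 <-> ((x3 ^ (x2 <-> x6)) ^ x5)) | ((x6 ^ x5) ^ x3) = False | False = False
x1 -> x3 = False -> False = True
(x1 -> x3) <-> x6 = True <-> False = False
x6 ^ x2 = False ^ False = False
x1 <-> (x6 ^ x2) = False <-> False = True
(x1 <-> (x6 ^ x2)) ^ x3 = True ^ False = True
((x1 -> x3) <-> x6) ^ ((x1 <-> (x6 ^ x2)) ^ x3) = False ^ True = True
~(((x1 -> x3) <-> x6) ^ ((x1 <-> (x6 ^ x2)) ^ x3)) = ~True = False
~(((x1 -> x3) <-> x6) ^ ((x1 <-> (x6 ^ x2)) ^ x3)) ^ x2 = False ^ False = False
x6 & (~(((x1 -> x3) <-> x6) ^ ((x1 <-> (x6 ^ x2)) ^ x3)) ^ x2) = False & False = False
((x3 <-> ((x3 ^ (x2 <-> x6)) ^ x5)) | ((x6 ^ x5) ^ x3)) <-> (x6 & (~(((x1 -> x3) <-> x6) ^ ((x1 <-> (x6 ^ x2)) ^ x3)) ^ x2)) = False <-> False = True

True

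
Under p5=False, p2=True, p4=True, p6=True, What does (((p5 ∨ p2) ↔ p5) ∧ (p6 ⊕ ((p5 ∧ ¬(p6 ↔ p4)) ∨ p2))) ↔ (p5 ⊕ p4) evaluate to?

Substituting p5=False, p2=True, p4=True, p6=True:
p5 ∨ p2 = False ∨ True = True
(p5 ∨ p2) ↔ p5 = True ↔ False = False
p6 ↔ p4 = True ↔ True = True
¬(p6 ↔ p4) = ¬True = False
p5 ∧ ¬(p6 ↔ p4) = False ∧ False = False
(p5 ∧ ¬(p6 ↔ p4)) ∨ p2 = False ∨ True = True
p6 ⊕ ((p5 ∧ ¬(p6 ↔ p4)) ∨ p2) = True ⊕ True = False
((p5 ∨ p2) ↔ p5) ∧ (p6 ⊕ ((p5 ∧ ¬(p6 ↔ p4)) ∨ p2)) = False ∧ False = False
p5 ⊕ p4 = False ⊕ True = True
(((p5 ∨ p2) ↔ p5) ∧ (p6 ⊕ ((p5 ∧ ¬(p6 ↔ p4)) ∨ p2))) ↔ (p5 ⊕ p4) = False ↔ True = False

False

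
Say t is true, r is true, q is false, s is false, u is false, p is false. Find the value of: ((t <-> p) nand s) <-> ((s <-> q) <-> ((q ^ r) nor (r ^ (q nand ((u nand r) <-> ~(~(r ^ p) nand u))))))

t <-> p = T <-> F = F
(t <-> p) nand s = F nand F = T
s <-> q = F <-> F = T
q ^ r = F ^ T = T
u nand r = F nand T = T
r ^ p = T ^ F = T
~(r ^ p) = ~T = F
~(r ^ p) nand u = F nand F = T
~(~(r ^ p) nand u) = ~T = F
(u nand r) <-> ~(~(r ^ p) nand u) = T <-> F = F
q nand ((u nand r) <-> ~(~(r ^ p) nand u)) = F nand F = T
r ^ (q nand ((u nand r) <-> ~(~(r ^ p) nand u))) = T ^ T = F
(q ^ r) nor (r ^ (q nand ((u nand r) <-> ~(~(r ^ p) nand u)))) = T nor F = F
(s <-> q) <-> ((q ^ r) nor (r ^ (q nand ((u nand r) <-> ~(~(r ^ p) nand u))))) = T <-> F = F
((t <-> p) nand s) <-> ((s <-> q) <-> ((q ^ r) nor (r ^ (q nand ((u nand r) <-> ~(~(r ^ p) nand u)))))) = T <-> F = F

F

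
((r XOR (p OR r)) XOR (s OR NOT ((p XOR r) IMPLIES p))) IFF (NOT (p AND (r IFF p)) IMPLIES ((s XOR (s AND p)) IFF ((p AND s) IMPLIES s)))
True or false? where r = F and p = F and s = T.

p OR r = F OR F = F
r XOR (p OR r) = F XOR F = F
p XOR r = F XOR F = F
(p XOR r) IMPLIES p = F IMPLIES F = T
NOT ((p XOR r) IMPLIES p) = NOT T = F
s OR NOT ((p XOR r) IMPLIES p) = T OR F = T
(r XOR (p OR r)) XOR (s OR NOT ((p XOR r) IMPLIES p)) = F XOR T = T
r IFF p = F IFF F = T
p AND (r IFF p) = F AND T = F
NOT (p AND (r IFF p)) = NOT F = T
s AND p = T AND F = F
s XOR (s AND p) = T XOR F = T
p AND s = F AND T = F
(p AND s) IMPLIES s = F IMPLIES T = T
(s XOR (s AND p)) IFF ((p AND s) IMPLIES s) = T IFF T = T
NOT (p AND (r IFF p)) IMPLIES ((s XOR (s AND p)) IFF ((p AND s) IMPLIES s)) = T IMPLIES T = T
((r XOR (p OR r)) XOR (s OR NOT ((p XOR r) IMPLIES p))) IFF (NOT (p AND (r IFF p)) IMPLIES ((s XOR (s AND p)) IFF ((p AND s) IMPLIES s))) = T IFF T = T

T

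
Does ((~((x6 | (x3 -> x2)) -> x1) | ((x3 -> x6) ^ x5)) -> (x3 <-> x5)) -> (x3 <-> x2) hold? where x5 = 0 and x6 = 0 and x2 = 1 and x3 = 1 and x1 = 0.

x3 -> x2 = 1 -> 1 = 1
x6 | (x3 -> x2) = 0 | 1 = 1
(x6 | (x3 -> x2)) -> x1 = 1 -> 0 = 0
~((x6 | (x3 -> x2)) -> x1) = ~0 = 1
x3 -> x6 = 1 -> 0 = 0
(x3 -> x6) ^ x5 = 0 ^ 0 = 0
~((x6 | (x3 -> x2)) -> x1) | ((x3 -> x6) ^ x5) = 1 | 0 = 1
x3 <-> x5 = 1 <-> 0 = 0
(~((x6 | (x3 -> x2)) -> x1) | ((x3 -> x6) ^ x5)) -> (x3 <-> x5) = 1 -> 0 = 0
x3 <-> x2 = 1 <-> 1 = 1
((~((x6 | (x3 -> x2)) -> x1) | ((x3 -> x6) ^ x5)) -> (x3 <-> x5)) -> (x3 <-> x2) = 0 -> 1 = 1

1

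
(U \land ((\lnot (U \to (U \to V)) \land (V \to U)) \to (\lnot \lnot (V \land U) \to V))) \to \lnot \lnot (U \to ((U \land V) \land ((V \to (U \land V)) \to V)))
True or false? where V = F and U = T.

F

U \to V = T \to F = F
U \to (U \to V) = T \to F = F
\lnot (U \to (U \to V)) = \lnot F = T
V \to U = F \to T = T
\lnot (U \to (U \to V)) \land (V \to U) = T \land T = T
V \land U = F \land T = F
\lnot (V \land U) = \lnot F = T
\lnot \lnot (V \land U) = \lnot T = F
\lnot \lnot (V \land U) \to V = F \to F = T
(\lnot (U \to (U \to V)) \land (V \to U)) \to (\lnot \lnot (V \land U) \to V) = T \to T = T
U \land ((\lnot (U \to (U \to V)) \land (V \to U)) \to (\lnot \lnot (V \land U) \to V)) = T \land T = T
U \land V = T \land F = F
U \land V = T \land F = F
V \to (U \land V) = F \to F = T
(V \to (U \land V)) \to V = T \to F = F
(U \land V) \land ((V \to (U \land V)) \to V) = F \land F = F
U \to ((U \land V) \land ((V \to (U \land V)) \to V)) = T \to F = F
\lnot (U \to ((U \land V) \land ((V \to (U \land V)) \to V))) = \lnot F = T
\lnot \lnot (U \to ((U \land V) \land ((V \to (U \land V)) \to V))) = \lnot T = F
(U \land ((\lnot (U \to (U \to V)) \land (V \to U)) \to (\lnot \lnot (V \land U) \to V))) \to \lnot \lnot (U \to ((U \land V) \land ((V \to (U \land V)) \to V))) = T \to F = F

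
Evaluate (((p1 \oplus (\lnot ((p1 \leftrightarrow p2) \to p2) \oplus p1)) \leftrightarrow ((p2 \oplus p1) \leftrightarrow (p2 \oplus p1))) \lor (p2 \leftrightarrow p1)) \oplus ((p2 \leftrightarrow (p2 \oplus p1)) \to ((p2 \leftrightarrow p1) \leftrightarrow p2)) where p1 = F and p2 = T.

p1 \leftrightarrow p2 = F \leftrightarrow T = F
(p1 \leftrightarrow p2) \to p2 = F \to T = T
\lnot ((p1 \leftrightarrow p2) \to p2) = \lnot T = F
\lnot ((p1 \leftrightarrow p2) \to p2) \oplus p1 = F \oplus F = F
p1 \oplus (\lnot ((p1 \leftrightarrow p2) \to p2) \oplus p1) = F \oplus F = F
p2 \oplus p1 = T \oplus F = T
p2 \oplus p1 = T \oplus F = T
(p2 \oplus p1) \leftrightarrow (p2 \oplus p1) = T \leftrightarrow T = T
(p1 \oplus (\lnot ((p1 \leftrightarrow p2) \to p2) \oplus p1)) \leftrightarrow ((p2 \oplus p1) \leftrightarrow (p2 \oplus p1)) = F \leftrightarrow T = F
p2 \leftrightarrow p1 = T \leftrightarrow F = F
((p1 \oplus (\lnot ((p1 \leftrightarrow p2) \to p2) \oplus p1)) \leftrightarrow ((p2 \oplus p1) \leftrightarrow (p2 \oplus p1))) \lor (p2 \leftrightarrow p1) = F \lor F = F
p2 \oplus p1 = T \oplus F = T
p2 \leftrightarrow (p2 \oplus p1) = T \leftrightarrow T = T
p2 \leftrightarrow p1 = T \leftrightarrow F = F
(p2 \leftrightarrow p1) \leftrightarrow p2 = F \leftrightarrow T = F
(p2 \leftrightarrow (p2 \oplus p1)) \to ((p2 \leftrightarrow p1) \leftrightarrow p2) = T \to F = F
(((p1 \oplus (\lnot ((p1 \leftrightarrow p2) \to p2) \oplus p1)) \leftrightarrow ((p2 \oplus p1) \leftrightarrow (p2 \oplus p1))) \lor (p2 \leftrightarrow p1)) \oplus ((p2 \leftrightarrow (p2 \oplus p1)) \to ((p2 \leftrightarrow p1) \leftrightarrow p2)) = F \oplus F = F

F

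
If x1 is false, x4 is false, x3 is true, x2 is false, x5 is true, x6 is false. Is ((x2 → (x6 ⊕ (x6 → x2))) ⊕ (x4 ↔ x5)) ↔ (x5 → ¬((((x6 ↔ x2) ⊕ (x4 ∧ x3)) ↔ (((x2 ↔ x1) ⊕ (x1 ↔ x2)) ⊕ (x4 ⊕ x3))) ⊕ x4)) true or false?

x6 → x2 = False → False = True
x6 ⊕ (x6 → x2) = False ⊕ True = True
x2 → (x6 ⊕ (x6 → x2)) = False → True = True
x4 ↔ x5 = False ↔ True = False
(x2 → (x6 ⊕ (x6 → x2))) ⊕ (x4 ↔ x5) = True ⊕ False = True
x6 ↔ x2 = False ↔ False = True
x4 ∧ x3 = False ∧ True = False
(x6 ↔ x2) ⊕ (x4 ∧ x3) = True ⊕ False = True
x2 ↔ x1 = False ↔ False = True
x1 ↔ x2 = False ↔ False = True
(x2 ↔ x1) ⊕ (x1 ↔ x2) = True ⊕ True = False
x4 ⊕ x3 = False ⊕ True = True
((x2 ↔ x1) ⊕ (x1 ↔ x2)) ⊕ (x4 ⊕ x3) = False ⊕ True = True
((x6 ↔ x2) ⊕ (x4 ∧ x3)) ↔ (((x2 ↔ x1) ⊕ (x1 ↔ x2)) ⊕ (x4 ⊕ x3)) = True ↔ True = True
(((x6 ↔ x2) ⊕ (x4 ∧ x3)) ↔ (((x2 ↔ x1) ⊕ (x1 ↔ x2)) ⊕ (x4 ⊕ x3))) ⊕ x4 = True ⊕ False = True
¬((((x6 ↔ x2) ⊕ (x4 ∧ x3)) ↔ (((x2 ↔ x1) ⊕ (x1 ↔ x2)) ⊕ (x4 ⊕ x3))) ⊕ x4) = ¬True = False
x5 → ¬((((x6 ↔ x2) ⊕ (x4 ∧ x3)) ↔ (((x2 ↔ x1) ⊕ (x1 ↔ x2)) ⊕ (x4 ⊕ x3))) ⊕ x4) = True → False = False
((x2 → (x6 ⊕ (x6 → x2))) ⊕ (x4 ↔ x5)) ↔ (x5 → ¬((((x6 ↔ x2) ⊕ (x4 ∧ x3)) ↔ (((x2 ↔ x1) ⊕ (x1 ↔ x2)) ⊕ (x4 ⊕ x3))) ⊕ x4)) = True ↔ False = False

False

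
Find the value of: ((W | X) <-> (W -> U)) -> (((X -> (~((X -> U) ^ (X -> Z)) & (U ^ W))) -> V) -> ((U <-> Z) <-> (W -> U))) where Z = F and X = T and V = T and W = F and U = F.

Substituting Z=F, X=T, V=T, W=F, U=F:
W | X = F | T = T
W -> U = F -> F = T
(W | X) <-> (W -> U) = T <-> T = T
X -> U = T -> F = F
X -> Z = T -> F = F
(X -> U) ^ (X -> Z) = F ^ F = F
~((X -> U) ^ (X -> Z)) = ~F = T
U ^ W = F ^ F = F
~((X -> U) ^ (X -> Z)) & (U ^ W) = T & F = F
X -> (~((X -> U) ^ (X -> Z)) & (U ^ W)) = T -> F = F
(X -> (~((X -> U) ^ (X -> Z)) & (U ^ W))) -> V = F -> T = T
U <-> Z = F <-> F = T
W -> U = F -> F = T
(U <-> Z) <-> (W -> U) = T <-> T = T
((X -> (~((X -> U) ^ (X -> Z)) & (U ^ W))) -> V) -> ((U <-> Z) <-> (W -> U)) = T -> T = T
((W | X) <-> (W -> U)) -> (((X -> (~((X -> U) ^ (X -> Z)) & (U ^ W))) -> V) -> ((U <-> Z) <-> (W -> U))) = T -> T = T

T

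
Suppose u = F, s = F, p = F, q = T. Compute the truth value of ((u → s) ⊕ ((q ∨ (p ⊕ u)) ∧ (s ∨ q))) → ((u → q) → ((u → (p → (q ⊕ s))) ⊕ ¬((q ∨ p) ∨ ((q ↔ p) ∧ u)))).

T

Substituting u=F, s=F, p=F, q=T:
u → s = F → F = T
p ⊕ u = F ⊕ F = F
q ∨ (p ⊕ u) = T ∨ F = T
s ∨ q = F ∨ T = T
(q ∨ (p ⊕ u)) ∧ (s ∨ q) = T ∧ T = T
(u → s) ⊕ ((q ∨ (p ⊕ u)) ∧ (s ∨ q)) = T ⊕ T = F
u → q = F → T = T
q ⊕ s = T ⊕ F = T
p → (q ⊕ s) = F → T = T
u → (p → (q ⊕ s)) = F → T = T
q ∨ p = T ∨ F = T
q ↔ p = T ↔ F = F
(q ↔ p) ∧ u = F ∧ F = F
(q ∨ p) ∨ ((q ↔ p) ∧ u) = T ∨ F = T
¬((q ∨ p) ∨ ((q ↔ p) ∧ u)) = ¬T = F
(u → (p → (q ⊕ s))) ⊕ ¬((q ∨ p) ∨ ((q ↔ p) ∧ u)) = T ⊕ F = T
(u → q) → ((u → (p → (q ⊕ s))) ⊕ ¬((q ∨ p) ∨ ((q ↔ p) ∧ u))) = T → T = T
((u → s) ⊕ ((q ∨ (p ⊕ u)) ∧ (s ∨ q))) → ((u → q) → ((u → (p → (q ⊕ s))) ⊕ ¬((q ∨ p) ∨ ((q ↔ p) ∧ u)))) = F → T = T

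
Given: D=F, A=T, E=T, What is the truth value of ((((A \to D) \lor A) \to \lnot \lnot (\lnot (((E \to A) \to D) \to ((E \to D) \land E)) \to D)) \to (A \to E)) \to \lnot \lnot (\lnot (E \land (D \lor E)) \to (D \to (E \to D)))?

A \to D = T \to F = F
(A \to D) \lor A = F \lor T = T
E \to A = T \to T = T
(E \to A) \to D = T \to F = F
E \to D = T \to F = F
(E \to D) \land E = F \land T = F
((E \to A) \to D) \to ((E \to D) \land E) = F \to F = T
\lnot (((E \to A) \to D) \to ((E \to D) \land E)) = \lnot T = F
\lnot (((E \to A) \to D) \to ((E \to D) \land E)) \to D = F \to F = T
\lnot (\lnot (((E \to A) \to D) \to ((E \to D) \land E)) \to D) = \lnot T = F
\lnot \lnot (\lnot (((E \to A) \to D) \to ((E \to D) \land E)) \to D) = \lnot F = T
((A \to D) \lor A) \to \lnot \lnot (\lnot (((E \to A) \to D) \to ((E \to D) \land E)) \to D) = T \to T = T
A \to E = T \to T = T
(((A \to D) \lor A) \to \lnot \lnot (\lnot (((E \to A) \to D) \to ((E \to D) \land E)) \to D)) \to (A \to E) = T \to T = T
D \lor E = F \lor T = T
E \land (D \lor E) = T \land T = T
\lnot (E \land (D \lor E)) = \lnot T = F
E \to D = T \to F = F
D \to (E \to D) = F \to F = T
\lnot (E \land (D \lor E)) \to (D \to (E \to D)) = F \to T = T
\lnot (\lnot (E \land (D \lor E)) \to (D \to (E \to D))) = \lnot T = F
\lnot \lnot (\lnot (E \land (D \lor E)) \to (D \to (E \to D))) = \lnot F = T
((((A \to D) \lor A) \to \lnot \lnot (\lnot (((E \to A) \to D) \to ((E \to D) \land E)) \to D)) \to (A \to E)) \to \lnot \lnot (\lnot (E \land (D \lor E)) \to (D \to (E \to D))) = T \to T = T

T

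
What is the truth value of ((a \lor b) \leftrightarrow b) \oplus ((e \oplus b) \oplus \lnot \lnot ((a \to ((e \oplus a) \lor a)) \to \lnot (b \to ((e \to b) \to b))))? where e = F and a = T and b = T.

F

Substituting e=F, a=T, b=T:
a \lor b = T \lor T = T
(a \lor b) \leftrightarrow b = T \leftrightarrow T = T
e \oplus b = F \oplus T = T
e \oplus a = F \oplus T = T
(e \oplus a) \lor a = T \lor T = T
a \to ((e \oplus a) \lor a) = T \to T = T
e \to b = F \to T = T
(e \to b) \to b = T \to T = T
b \to ((e \to b) \to b) = T \to T = T
\lnot (b \to ((e \to b) \to b)) = \lnot T = F
(a \to ((e \oplus a) \lor a)) \to \lnot (b \to ((e \to b) \to b)) = T \to F = F
\lnot ((a \to ((e \oplus a) \lor a)) \to \lnot (b \to ((e \to b) \to b))) = \lnot F = T
\lnot \lnot ((a \to ((e \oplus a) \lor a)) \to \lnot (b \to ((e \to b) \to b))) = \lnot T = F
(e \oplus b) \oplus \lnot \lnot ((a \to ((e \oplus a) \lor a)) \to \lnot (b \to ((e \to b) \to b))) = T \oplus F = T
((a \lor b) \leftrightarrow b) \oplus ((e \oplus b) \oplus \lnot \lnot ((a \to ((e \oplus a) \lor a)) \to \lnot (b \to ((e \to b) \to b)))) = T \oplus T = F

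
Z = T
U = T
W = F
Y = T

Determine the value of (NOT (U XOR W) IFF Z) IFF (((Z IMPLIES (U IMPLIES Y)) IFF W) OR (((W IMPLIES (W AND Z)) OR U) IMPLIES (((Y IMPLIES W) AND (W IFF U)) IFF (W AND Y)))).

Substituting Z=T, U=T, W=F, Y=T:
U XOR W = T XOR F = T
NOT (U XOR W) = NOT T = F
NOT (U XOR W) IFF Z = F IFF T = F
U IMPLIES Y = T IMPLIES T = T
Z IMPLIES (U IMPLIES Y) = T IMPLIES T = T
(Z IMPLIES (U IMPLIES Y)) IFF W = T IFF F = F
W AND Z = F AND T = F
W IMPLIES (W AND Z) = F IMPLIES F = T
(W IMPLIES (W AND Z)) OR U = T OR T = T
Y IMPLIES W = T IMPLIES F = F
W IFF U = F IFF T = F
(Y IMPLIES W) AND (W IFF U) = F AND F = F
W AND Y = F AND T = F
((Y IMPLIES W) AND (W IFF U)) IFF (W AND Y) = F IFF F = T
((W IMPLIES (W AND Z)) OR U) IMPLIES (((Y IMPLIES W) AND (W IFF U)) IFF (W AND Y)) = T IMPLIES T = T
((Z IMPLIES (U IMPLIES Y)) IFF W) OR (((W IMPLIES (W AND Z)) OR U) IMPLIES (((Y IMPLIES W) AND (W IFF U)) IFF (W AND Y))) = F OR T = T
(NOT (U XOR W) IFF Z) IFF (((Z IMPLIES (U IMPLIES Y)) IFF W) OR (((W IMPLIES (W AND Z)) OR U) IMPLIES (((Y IMPLIES W) AND (W IFF U)) IFF (W AND Y)))) = F IFF T = F

F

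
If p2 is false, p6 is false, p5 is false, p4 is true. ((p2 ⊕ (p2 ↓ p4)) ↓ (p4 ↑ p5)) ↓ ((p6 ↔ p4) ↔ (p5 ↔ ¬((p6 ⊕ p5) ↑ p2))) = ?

Substituting p2=F, p6=F, p5=F, p4=T:
p2 ↓ p4 = F ↓ T = F
p2 ⊕ (p2 ↓ p4) = F ⊕ F = F
p4 ↑ p5 = T ↑ F = T
(p2 ⊕ (p2 ↓ p4)) ↓ (p4 ↑ p5) = F ↓ T = F
p6 ↔ p4 = F ↔ T = F
p6 ⊕ p5 = F ⊕ F = F
(p6 ⊕ p5) ↑ p2 = F ↑ F = T
¬((p6 ⊕ p5) ↑ p2) = ¬T = F
p5 ↔ ¬((p6 ⊕ p5) ↑ p2) = F ↔ F = T
(p6 ↔ p4) ↔ (p5 ↔ ¬((p6 ⊕ p5) ↑ p2)) = F ↔ T = F
((p2 ⊕ (p2 ↓ p4)) ↓ (p4 ↑ p5)) ↓ ((p6 ↔ p4) ↔ (p5 ↔ ¬((p6 ⊕ p5) ↑ p2))) = F ↓ F = T

T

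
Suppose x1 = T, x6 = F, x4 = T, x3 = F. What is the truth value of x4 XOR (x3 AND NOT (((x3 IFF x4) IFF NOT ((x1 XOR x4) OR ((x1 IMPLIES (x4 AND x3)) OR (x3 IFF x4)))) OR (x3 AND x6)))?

T

Substituting x1=T, x6=F, x4=T, x3=F:
x3 IFF x4 = F IFF T = F
x1 XOR x4 = T XOR T = F
x4 AND x3 = T AND F = F
x1 IMPLIES (x4 AND x3) = T IMPLIES F = F
x3 IFF x4 = F IFF T = F
(x1 IMPLIES (x4 AND x3)) OR (x3 IFF x4) = F OR F = F
(x1 XOR x4) OR ((x1 IMPLIES (x4 AND x3)) OR (x3 IFF x4)) = F OR F = F
NOT ((x1 XOR x4) OR ((x1 IMPLIES (x4 AND x3)) OR (x3 IFF x4))) = NOT F = T
(x3 IFF x4) IFF NOT ((x1 XOR x4) OR ((x1 IMPLIES (x4 AND x3)) OR (x3 IFF x4))) = F IFF T = F
x3 AND x6 = F AND F = F
((x3 IFF x4) IFF NOT ((x1 XOR x4) OR ((x1 IMPLIES (x4 AND x3)) OR (x3 IFF x4)))) OR (x3 AND x6) = F OR F = F
NOT (((x3 IFF x4) IFF NOT ((x1 XOR x4) OR ((x1 IMPLIES (x4 AND x3)) OR (x3 IFF x4)))) OR (x3 AND x6)) = NOT F = T
x3 AND NOT (((x3 IFF x4) IFF NOT ((x1 XOR x4) OR ((x1 IMPLIES (x4 AND x3)) OR (x3 IFF x4)))) OR (x3 AND x6)) = F AND T = F
x4 XOR (x3 AND NOT (((x3 IFF x4) IFF NOT ((x1 XOR x4) OR ((x1 IMPLIES (x4 AND x3)) OR (x3 IFF x4)))) OR (x3 AND x6))) = T XOR F = T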